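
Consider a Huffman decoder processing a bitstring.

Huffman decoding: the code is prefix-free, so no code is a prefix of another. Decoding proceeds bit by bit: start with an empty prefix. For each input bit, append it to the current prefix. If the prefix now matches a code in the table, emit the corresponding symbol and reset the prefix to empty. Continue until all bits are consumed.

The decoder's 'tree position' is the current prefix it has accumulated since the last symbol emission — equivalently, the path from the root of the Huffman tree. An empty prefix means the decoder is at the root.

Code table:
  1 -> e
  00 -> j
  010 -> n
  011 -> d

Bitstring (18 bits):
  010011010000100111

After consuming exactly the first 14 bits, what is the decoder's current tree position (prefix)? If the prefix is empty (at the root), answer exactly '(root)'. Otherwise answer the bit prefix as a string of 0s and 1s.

Bit 0: prefix='0' (no match yet)
Bit 1: prefix='01' (no match yet)
Bit 2: prefix='010' -> emit 'n', reset
Bit 3: prefix='0' (no match yet)
Bit 4: prefix='01' (no match yet)
Bit 5: prefix='011' -> emit 'd', reset
Bit 6: prefix='0' (no match yet)
Bit 7: prefix='01' (no match yet)
Bit 8: prefix='010' -> emit 'n', reset
Bit 9: prefix='0' (no match yet)
Bit 10: prefix='00' -> emit 'j', reset
Bit 11: prefix='0' (no match yet)
Bit 12: prefix='01' (no match yet)
Bit 13: prefix='010' -> emit 'n', reset

Answer: (root)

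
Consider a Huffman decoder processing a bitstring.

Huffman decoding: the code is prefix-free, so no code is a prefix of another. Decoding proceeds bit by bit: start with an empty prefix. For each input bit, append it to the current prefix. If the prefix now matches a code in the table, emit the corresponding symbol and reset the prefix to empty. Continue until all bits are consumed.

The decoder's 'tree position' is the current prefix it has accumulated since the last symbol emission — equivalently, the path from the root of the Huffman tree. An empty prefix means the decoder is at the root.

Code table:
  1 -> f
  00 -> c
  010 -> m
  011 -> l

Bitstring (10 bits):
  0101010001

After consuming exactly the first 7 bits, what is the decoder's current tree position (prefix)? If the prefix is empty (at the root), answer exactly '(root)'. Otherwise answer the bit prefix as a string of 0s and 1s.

Answer: (root)

Derivation:
Bit 0: prefix='0' (no match yet)
Bit 1: prefix='01' (no match yet)
Bit 2: prefix='010' -> emit 'm', reset
Bit 3: prefix='1' -> emit 'f', reset
Bit 4: prefix='0' (no match yet)
Bit 5: prefix='01' (no match yet)
Bit 6: prefix='010' -> emit 'm', reset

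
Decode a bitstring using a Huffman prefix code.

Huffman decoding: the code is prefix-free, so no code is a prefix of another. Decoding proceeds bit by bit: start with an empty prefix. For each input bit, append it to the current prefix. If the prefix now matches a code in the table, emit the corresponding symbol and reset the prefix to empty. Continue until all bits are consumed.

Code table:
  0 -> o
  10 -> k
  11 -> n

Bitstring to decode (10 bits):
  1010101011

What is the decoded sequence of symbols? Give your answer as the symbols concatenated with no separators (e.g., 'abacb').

Answer: kkkkn

Derivation:
Bit 0: prefix='1' (no match yet)
Bit 1: prefix='10' -> emit 'k', reset
Bit 2: prefix='1' (no match yet)
Bit 3: prefix='10' -> emit 'k', reset
Bit 4: prefix='1' (no match yet)
Bit 5: prefix='10' -> emit 'k', reset
Bit 6: prefix='1' (no match yet)
Bit 7: prefix='10' -> emit 'k', reset
Bit 8: prefix='1' (no match yet)
Bit 9: prefix='11' -> emit 'n', reset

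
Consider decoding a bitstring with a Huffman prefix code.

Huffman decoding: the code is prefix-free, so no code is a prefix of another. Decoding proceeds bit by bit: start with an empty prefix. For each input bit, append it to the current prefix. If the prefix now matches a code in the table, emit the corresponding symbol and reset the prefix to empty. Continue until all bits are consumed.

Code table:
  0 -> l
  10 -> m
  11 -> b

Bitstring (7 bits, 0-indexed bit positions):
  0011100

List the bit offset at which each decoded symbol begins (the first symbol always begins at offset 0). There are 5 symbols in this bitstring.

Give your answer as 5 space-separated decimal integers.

Answer: 0 1 2 4 6

Derivation:
Bit 0: prefix='0' -> emit 'l', reset
Bit 1: prefix='0' -> emit 'l', reset
Bit 2: prefix='1' (no match yet)
Bit 3: prefix='11' -> emit 'b', reset
Bit 4: prefix='1' (no match yet)
Bit 5: prefix='10' -> emit 'm', reset
Bit 6: prefix='0' -> emit 'l', reset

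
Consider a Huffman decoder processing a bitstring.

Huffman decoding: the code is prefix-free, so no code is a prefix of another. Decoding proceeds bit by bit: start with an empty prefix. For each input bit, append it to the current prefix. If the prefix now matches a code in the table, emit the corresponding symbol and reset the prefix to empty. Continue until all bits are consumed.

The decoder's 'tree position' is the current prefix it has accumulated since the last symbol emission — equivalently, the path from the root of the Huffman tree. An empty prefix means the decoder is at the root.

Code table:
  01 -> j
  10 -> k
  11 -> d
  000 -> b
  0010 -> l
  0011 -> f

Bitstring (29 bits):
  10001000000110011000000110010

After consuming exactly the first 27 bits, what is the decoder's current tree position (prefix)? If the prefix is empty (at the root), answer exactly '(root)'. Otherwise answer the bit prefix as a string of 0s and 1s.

Answer: 00

Derivation:
Bit 0: prefix='1' (no match yet)
Bit 1: prefix='10' -> emit 'k', reset
Bit 2: prefix='0' (no match yet)
Bit 3: prefix='00' (no match yet)
Bit 4: prefix='001' (no match yet)
Bit 5: prefix='0010' -> emit 'l', reset
Bit 6: prefix='0' (no match yet)
Bit 7: prefix='00' (no match yet)
Bit 8: prefix='000' -> emit 'b', reset
Bit 9: prefix='0' (no match yet)
Bit 10: prefix='00' (no match yet)
Bit 11: prefix='001' (no match yet)
Bit 12: prefix='0011' -> emit 'f', reset
Bit 13: prefix='0' (no match yet)
Bit 14: prefix='00' (no match yet)
Bit 15: prefix='001' (no match yet)
Bit 16: prefix='0011' -> emit 'f', reset
Bit 17: prefix='0' (no match yet)
Bit 18: prefix='00' (no match yet)
Bit 19: prefix='000' -> emit 'b', reset
Bit 20: prefix='0' (no match yet)
Bit 21: prefix='00' (no match yet)
Bit 22: prefix='000' -> emit 'b', reset
Bit 23: prefix='1' (no match yet)
Bit 24: prefix='11' -> emit 'd', reset
Bit 25: prefix='0' (no match yet)
Bit 26: prefix='00' (no match yet)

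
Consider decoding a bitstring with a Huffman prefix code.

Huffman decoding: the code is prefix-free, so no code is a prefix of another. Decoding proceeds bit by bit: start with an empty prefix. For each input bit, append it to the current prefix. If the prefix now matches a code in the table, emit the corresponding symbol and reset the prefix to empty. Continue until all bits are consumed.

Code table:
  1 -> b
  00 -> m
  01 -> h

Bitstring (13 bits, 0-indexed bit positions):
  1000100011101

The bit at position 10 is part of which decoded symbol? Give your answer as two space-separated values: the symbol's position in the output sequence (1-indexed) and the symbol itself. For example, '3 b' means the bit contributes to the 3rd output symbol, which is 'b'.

Bit 0: prefix='1' -> emit 'b', reset
Bit 1: prefix='0' (no match yet)
Bit 2: prefix='00' -> emit 'm', reset
Bit 3: prefix='0' (no match yet)
Bit 4: prefix='01' -> emit 'h', reset
Bit 5: prefix='0' (no match yet)
Bit 6: prefix='00' -> emit 'm', reset
Bit 7: prefix='0' (no match yet)
Bit 8: prefix='01' -> emit 'h', reset
Bit 9: prefix='1' -> emit 'b', reset
Bit 10: prefix='1' -> emit 'b', reset
Bit 11: prefix='0' (no match yet)
Bit 12: prefix='01' -> emit 'h', reset

Answer: 7 b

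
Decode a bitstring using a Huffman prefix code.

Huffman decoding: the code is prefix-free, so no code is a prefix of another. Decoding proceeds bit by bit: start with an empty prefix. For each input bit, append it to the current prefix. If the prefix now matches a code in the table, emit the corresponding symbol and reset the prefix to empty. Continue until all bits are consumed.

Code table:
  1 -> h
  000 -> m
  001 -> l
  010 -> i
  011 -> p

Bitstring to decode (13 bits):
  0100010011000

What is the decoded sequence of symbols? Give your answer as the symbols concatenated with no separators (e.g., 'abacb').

Answer: illhm

Derivation:
Bit 0: prefix='0' (no match yet)
Bit 1: prefix='01' (no match yet)
Bit 2: prefix='010' -> emit 'i', reset
Bit 3: prefix='0' (no match yet)
Bit 4: prefix='00' (no match yet)
Bit 5: prefix='001' -> emit 'l', reset
Bit 6: prefix='0' (no match yet)
Bit 7: prefix='00' (no match yet)
Bit 8: prefix='001' -> emit 'l', reset
Bit 9: prefix='1' -> emit 'h', reset
Bit 10: prefix='0' (no match yet)
Bit 11: prefix='00' (no match yet)
Bit 12: prefix='000' -> emit 'm', reset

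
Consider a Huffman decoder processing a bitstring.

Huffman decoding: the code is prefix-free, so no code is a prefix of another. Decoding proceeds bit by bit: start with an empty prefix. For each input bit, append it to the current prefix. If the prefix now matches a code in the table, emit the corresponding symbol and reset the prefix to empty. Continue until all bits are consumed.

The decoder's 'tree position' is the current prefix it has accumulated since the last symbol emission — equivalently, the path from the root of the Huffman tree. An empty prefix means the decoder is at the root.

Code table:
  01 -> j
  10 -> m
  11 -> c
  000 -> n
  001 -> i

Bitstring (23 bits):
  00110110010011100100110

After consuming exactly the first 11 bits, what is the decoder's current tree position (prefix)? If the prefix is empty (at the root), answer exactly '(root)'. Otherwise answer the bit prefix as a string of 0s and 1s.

Answer: 0

Derivation:
Bit 0: prefix='0' (no match yet)
Bit 1: prefix='00' (no match yet)
Bit 2: prefix='001' -> emit 'i', reset
Bit 3: prefix='1' (no match yet)
Bit 4: prefix='10' -> emit 'm', reset
Bit 5: prefix='1' (no match yet)
Bit 6: prefix='11' -> emit 'c', reset
Bit 7: prefix='0' (no match yet)
Bit 8: prefix='00' (no match yet)
Bit 9: prefix='001' -> emit 'i', reset
Bit 10: prefix='0' (no match yet)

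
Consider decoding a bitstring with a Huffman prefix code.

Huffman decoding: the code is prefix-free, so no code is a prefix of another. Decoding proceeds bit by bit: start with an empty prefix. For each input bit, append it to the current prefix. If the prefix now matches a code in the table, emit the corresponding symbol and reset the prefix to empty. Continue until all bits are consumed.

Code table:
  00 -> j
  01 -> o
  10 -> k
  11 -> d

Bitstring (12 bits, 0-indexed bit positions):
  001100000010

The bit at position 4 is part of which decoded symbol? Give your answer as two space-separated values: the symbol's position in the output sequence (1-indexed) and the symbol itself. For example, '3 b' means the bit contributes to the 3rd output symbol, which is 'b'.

Bit 0: prefix='0' (no match yet)
Bit 1: prefix='00' -> emit 'j', reset
Bit 2: prefix='1' (no match yet)
Bit 3: prefix='11' -> emit 'd', reset
Bit 4: prefix='0' (no match yet)
Bit 5: prefix='00' -> emit 'j', reset
Bit 6: prefix='0' (no match yet)
Bit 7: prefix='00' -> emit 'j', reset
Bit 8: prefix='0' (no match yet)

Answer: 3 j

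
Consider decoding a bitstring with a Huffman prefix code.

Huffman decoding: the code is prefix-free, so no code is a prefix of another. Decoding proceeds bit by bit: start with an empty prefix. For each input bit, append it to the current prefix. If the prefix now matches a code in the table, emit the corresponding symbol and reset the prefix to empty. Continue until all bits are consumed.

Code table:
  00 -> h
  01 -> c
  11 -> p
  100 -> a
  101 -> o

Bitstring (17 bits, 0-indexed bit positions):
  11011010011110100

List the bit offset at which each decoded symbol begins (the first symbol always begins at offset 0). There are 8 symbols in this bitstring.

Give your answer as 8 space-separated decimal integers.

Bit 0: prefix='1' (no match yet)
Bit 1: prefix='11' -> emit 'p', reset
Bit 2: prefix='0' (no match yet)
Bit 3: prefix='01' -> emit 'c', reset
Bit 4: prefix='1' (no match yet)
Bit 5: prefix='10' (no match yet)
Bit 6: prefix='101' -> emit 'o', reset
Bit 7: prefix='0' (no match yet)
Bit 8: prefix='00' -> emit 'h', reset
Bit 9: prefix='1' (no match yet)
Bit 10: prefix='11' -> emit 'p', reset
Bit 11: prefix='1' (no match yet)
Bit 12: prefix='11' -> emit 'p', reset
Bit 13: prefix='0' (no match yet)
Bit 14: prefix='01' -> emit 'c', reset
Bit 15: prefix='0' (no match yet)
Bit 16: prefix='00' -> emit 'h', reset

Answer: 0 2 4 7 9 11 13 15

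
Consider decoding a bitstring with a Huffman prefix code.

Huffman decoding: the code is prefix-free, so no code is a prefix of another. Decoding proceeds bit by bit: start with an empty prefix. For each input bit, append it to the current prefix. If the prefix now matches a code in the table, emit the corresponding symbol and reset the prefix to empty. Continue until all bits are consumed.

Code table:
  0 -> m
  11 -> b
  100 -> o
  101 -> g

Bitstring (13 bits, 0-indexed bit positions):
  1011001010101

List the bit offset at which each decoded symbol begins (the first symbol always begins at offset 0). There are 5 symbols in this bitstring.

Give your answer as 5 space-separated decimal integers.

Answer: 0 3 6 9 10

Derivation:
Bit 0: prefix='1' (no match yet)
Bit 1: prefix='10' (no match yet)
Bit 2: prefix='101' -> emit 'g', reset
Bit 3: prefix='1' (no match yet)
Bit 4: prefix='10' (no match yet)
Bit 5: prefix='100' -> emit 'o', reset
Bit 6: prefix='1' (no match yet)
Bit 7: prefix='10' (no match yet)
Bit 8: prefix='101' -> emit 'g', reset
Bit 9: prefix='0' -> emit 'm', reset
Bit 10: prefix='1' (no match yet)
Bit 11: prefix='10' (no match yet)
Bit 12: prefix='101' -> emit 'g', reset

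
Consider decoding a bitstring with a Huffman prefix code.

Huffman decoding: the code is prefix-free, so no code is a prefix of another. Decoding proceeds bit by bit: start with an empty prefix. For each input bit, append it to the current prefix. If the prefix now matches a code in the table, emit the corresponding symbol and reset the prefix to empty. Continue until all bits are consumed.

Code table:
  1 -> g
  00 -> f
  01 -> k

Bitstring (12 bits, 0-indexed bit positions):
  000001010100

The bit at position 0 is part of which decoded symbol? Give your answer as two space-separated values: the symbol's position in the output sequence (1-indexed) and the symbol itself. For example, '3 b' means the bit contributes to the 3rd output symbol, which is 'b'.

Bit 0: prefix='0' (no match yet)
Bit 1: prefix='00' -> emit 'f', reset
Bit 2: prefix='0' (no match yet)
Bit 3: prefix='00' -> emit 'f', reset
Bit 4: prefix='0' (no match yet)

Answer: 1 f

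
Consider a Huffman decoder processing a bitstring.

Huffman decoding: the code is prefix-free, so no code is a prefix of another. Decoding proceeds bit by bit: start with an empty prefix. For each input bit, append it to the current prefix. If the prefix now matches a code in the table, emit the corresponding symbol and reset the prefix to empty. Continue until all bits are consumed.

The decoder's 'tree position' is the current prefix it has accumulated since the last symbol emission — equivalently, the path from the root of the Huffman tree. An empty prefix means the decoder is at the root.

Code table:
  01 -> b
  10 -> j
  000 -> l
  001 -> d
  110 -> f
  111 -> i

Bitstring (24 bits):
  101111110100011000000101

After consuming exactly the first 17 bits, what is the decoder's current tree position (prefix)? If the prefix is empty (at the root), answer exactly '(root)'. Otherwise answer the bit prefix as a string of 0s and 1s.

Answer: 0

Derivation:
Bit 0: prefix='1' (no match yet)
Bit 1: prefix='10' -> emit 'j', reset
Bit 2: prefix='1' (no match yet)
Bit 3: prefix='11' (no match yet)
Bit 4: prefix='111' -> emit 'i', reset
Bit 5: prefix='1' (no match yet)
Bit 6: prefix='11' (no match yet)
Bit 7: prefix='111' -> emit 'i', reset
Bit 8: prefix='0' (no match yet)
Bit 9: prefix='01' -> emit 'b', reset
Bit 10: prefix='0' (no match yet)
Bit 11: prefix='00' (no match yet)
Bit 12: prefix='000' -> emit 'l', reset
Bit 13: prefix='1' (no match yet)
Bit 14: prefix='11' (no match yet)
Bit 15: prefix='110' -> emit 'f', reset
Bit 16: prefix='0' (no match yet)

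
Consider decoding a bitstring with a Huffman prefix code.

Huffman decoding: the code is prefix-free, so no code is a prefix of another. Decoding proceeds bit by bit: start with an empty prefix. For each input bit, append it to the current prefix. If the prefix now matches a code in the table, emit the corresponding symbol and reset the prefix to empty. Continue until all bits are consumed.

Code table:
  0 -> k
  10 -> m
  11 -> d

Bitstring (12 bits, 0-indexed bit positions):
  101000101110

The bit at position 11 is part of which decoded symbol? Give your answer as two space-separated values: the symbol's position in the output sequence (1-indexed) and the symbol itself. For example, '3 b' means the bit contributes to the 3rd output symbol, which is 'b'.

Answer: 7 m

Derivation:
Bit 0: prefix='1' (no match yet)
Bit 1: prefix='10' -> emit 'm', reset
Bit 2: prefix='1' (no match yet)
Bit 3: prefix='10' -> emit 'm', reset
Bit 4: prefix='0' -> emit 'k', reset
Bit 5: prefix='0' -> emit 'k', reset
Bit 6: prefix='1' (no match yet)
Bit 7: prefix='10' -> emit 'm', reset
Bit 8: prefix='1' (no match yet)
Bit 9: prefix='11' -> emit 'd', reset
Bit 10: prefix='1' (no match yet)
Bit 11: prefix='10' -> emit 'm', reset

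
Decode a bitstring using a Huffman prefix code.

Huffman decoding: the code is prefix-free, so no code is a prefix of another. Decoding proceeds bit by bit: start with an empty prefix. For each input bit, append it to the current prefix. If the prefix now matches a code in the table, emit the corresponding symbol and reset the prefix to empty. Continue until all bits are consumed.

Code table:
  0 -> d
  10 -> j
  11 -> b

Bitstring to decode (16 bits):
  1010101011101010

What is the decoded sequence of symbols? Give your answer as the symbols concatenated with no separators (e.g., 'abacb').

Answer: jjjjbjjj

Derivation:
Bit 0: prefix='1' (no match yet)
Bit 1: prefix='10' -> emit 'j', reset
Bit 2: prefix='1' (no match yet)
Bit 3: prefix='10' -> emit 'j', reset
Bit 4: prefix='1' (no match yet)
Bit 5: prefix='10' -> emit 'j', reset
Bit 6: prefix='1' (no match yet)
Bit 7: prefix='10' -> emit 'j', reset
Bit 8: prefix='1' (no match yet)
Bit 9: prefix='11' -> emit 'b', reset
Bit 10: prefix='1' (no match yet)
Bit 11: prefix='10' -> emit 'j', reset
Bit 12: prefix='1' (no match yet)
Bit 13: prefix='10' -> emit 'j', reset
Bit 14: prefix='1' (no match yet)
Bit 15: prefix='10' -> emit 'j', reset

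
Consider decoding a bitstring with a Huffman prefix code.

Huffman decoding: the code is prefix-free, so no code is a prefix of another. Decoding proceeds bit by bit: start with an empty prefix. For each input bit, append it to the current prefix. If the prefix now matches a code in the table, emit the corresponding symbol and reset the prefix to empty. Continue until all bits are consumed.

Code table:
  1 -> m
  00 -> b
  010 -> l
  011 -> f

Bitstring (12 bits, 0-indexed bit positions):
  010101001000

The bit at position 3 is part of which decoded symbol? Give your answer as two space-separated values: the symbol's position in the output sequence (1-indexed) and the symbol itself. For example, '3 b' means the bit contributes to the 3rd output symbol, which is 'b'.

Answer: 2 m

Derivation:
Bit 0: prefix='0' (no match yet)
Bit 1: prefix='01' (no match yet)
Bit 2: prefix='010' -> emit 'l', reset
Bit 3: prefix='1' -> emit 'm', reset
Bit 4: prefix='0' (no match yet)
Bit 5: prefix='01' (no match yet)
Bit 6: prefix='010' -> emit 'l', reset
Bit 7: prefix='0' (no match yet)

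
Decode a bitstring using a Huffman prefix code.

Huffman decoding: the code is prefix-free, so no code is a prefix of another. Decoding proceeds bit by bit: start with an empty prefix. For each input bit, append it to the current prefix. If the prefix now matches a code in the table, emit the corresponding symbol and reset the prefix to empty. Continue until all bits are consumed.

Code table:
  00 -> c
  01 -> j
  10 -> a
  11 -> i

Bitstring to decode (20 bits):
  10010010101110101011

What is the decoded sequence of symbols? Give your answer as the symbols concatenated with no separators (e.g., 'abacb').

Bit 0: prefix='1' (no match yet)
Bit 1: prefix='10' -> emit 'a', reset
Bit 2: prefix='0' (no match yet)
Bit 3: prefix='01' -> emit 'j', reset
Bit 4: prefix='0' (no match yet)
Bit 5: prefix='00' -> emit 'c', reset
Bit 6: prefix='1' (no match yet)
Bit 7: prefix='10' -> emit 'a', reset
Bit 8: prefix='1' (no match yet)
Bit 9: prefix='10' -> emit 'a', reset
Bit 10: prefix='1' (no match yet)
Bit 11: prefix='11' -> emit 'i', reset
Bit 12: prefix='1' (no match yet)
Bit 13: prefix='10' -> emit 'a', reset
Bit 14: prefix='1' (no match yet)
Bit 15: prefix='10' -> emit 'a', reset
Bit 16: prefix='1' (no match yet)
Bit 17: prefix='10' -> emit 'a', reset
Bit 18: prefix='1' (no match yet)
Bit 19: prefix='11' -> emit 'i', reset

Answer: ajcaaiaaai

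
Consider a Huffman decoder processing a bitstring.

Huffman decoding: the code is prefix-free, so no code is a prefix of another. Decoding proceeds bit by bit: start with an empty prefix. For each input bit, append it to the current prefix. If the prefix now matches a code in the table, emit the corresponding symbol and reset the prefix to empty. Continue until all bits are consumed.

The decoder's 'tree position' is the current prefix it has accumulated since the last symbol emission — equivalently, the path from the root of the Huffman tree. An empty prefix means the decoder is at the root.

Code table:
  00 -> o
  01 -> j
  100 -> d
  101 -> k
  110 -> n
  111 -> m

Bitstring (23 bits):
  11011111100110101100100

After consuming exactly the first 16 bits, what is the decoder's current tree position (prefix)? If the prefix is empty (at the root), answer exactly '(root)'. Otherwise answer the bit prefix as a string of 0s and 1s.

Answer: 10

Derivation:
Bit 0: prefix='1' (no match yet)
Bit 1: prefix='11' (no match yet)
Bit 2: prefix='110' -> emit 'n', reset
Bit 3: prefix='1' (no match yet)
Bit 4: prefix='11' (no match yet)
Bit 5: prefix='111' -> emit 'm', reset
Bit 6: prefix='1' (no match yet)
Bit 7: prefix='11' (no match yet)
Bit 8: prefix='111' -> emit 'm', reset
Bit 9: prefix='0' (no match yet)
Bit 10: prefix='00' -> emit 'o', reset
Bit 11: prefix='1' (no match yet)
Bit 12: prefix='11' (no match yet)
Bit 13: prefix='110' -> emit 'n', reset
Bit 14: prefix='1' (no match yet)
Bit 15: prefix='10' (no match yet)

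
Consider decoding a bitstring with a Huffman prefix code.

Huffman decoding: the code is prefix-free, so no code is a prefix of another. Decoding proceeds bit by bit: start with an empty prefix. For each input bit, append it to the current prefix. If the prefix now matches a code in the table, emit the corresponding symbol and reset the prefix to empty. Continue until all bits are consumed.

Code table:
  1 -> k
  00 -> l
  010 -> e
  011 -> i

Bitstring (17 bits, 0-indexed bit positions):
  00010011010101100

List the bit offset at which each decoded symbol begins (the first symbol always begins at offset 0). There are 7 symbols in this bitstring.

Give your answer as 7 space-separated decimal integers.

Answer: 0 2 5 8 11 12 15

Derivation:
Bit 0: prefix='0' (no match yet)
Bit 1: prefix='00' -> emit 'l', reset
Bit 2: prefix='0' (no match yet)
Bit 3: prefix='01' (no match yet)
Bit 4: prefix='010' -> emit 'e', reset
Bit 5: prefix='0' (no match yet)
Bit 6: prefix='01' (no match yet)
Bit 7: prefix='011' -> emit 'i', reset
Bit 8: prefix='0' (no match yet)
Bit 9: prefix='01' (no match yet)
Bit 10: prefix='010' -> emit 'e', reset
Bit 11: prefix='1' -> emit 'k', reset
Bit 12: prefix='0' (no match yet)
Bit 13: prefix='01' (no match yet)
Bit 14: prefix='011' -> emit 'i', reset
Bit 15: prefix='0' (no match yet)
Bit 16: prefix='00' -> emit 'l', reset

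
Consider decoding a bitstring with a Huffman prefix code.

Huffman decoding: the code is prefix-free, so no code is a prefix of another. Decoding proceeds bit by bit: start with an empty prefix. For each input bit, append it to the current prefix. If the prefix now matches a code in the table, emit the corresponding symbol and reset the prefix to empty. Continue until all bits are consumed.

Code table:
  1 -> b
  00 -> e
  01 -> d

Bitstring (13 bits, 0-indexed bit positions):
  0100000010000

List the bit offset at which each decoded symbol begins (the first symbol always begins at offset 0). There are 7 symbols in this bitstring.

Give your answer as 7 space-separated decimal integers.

Answer: 0 2 4 6 8 9 11

Derivation:
Bit 0: prefix='0' (no match yet)
Bit 1: prefix='01' -> emit 'd', reset
Bit 2: prefix='0' (no match yet)
Bit 3: prefix='00' -> emit 'e', reset
Bit 4: prefix='0' (no match yet)
Bit 5: prefix='00' -> emit 'e', reset
Bit 6: prefix='0' (no match yet)
Bit 7: prefix='00' -> emit 'e', reset
Bit 8: prefix='1' -> emit 'b', reset
Bit 9: prefix='0' (no match yet)
Bit 10: prefix='00' -> emit 'e', reset
Bit 11: prefix='0' (no match yet)
Bit 12: prefix='00' -> emit 'e', reset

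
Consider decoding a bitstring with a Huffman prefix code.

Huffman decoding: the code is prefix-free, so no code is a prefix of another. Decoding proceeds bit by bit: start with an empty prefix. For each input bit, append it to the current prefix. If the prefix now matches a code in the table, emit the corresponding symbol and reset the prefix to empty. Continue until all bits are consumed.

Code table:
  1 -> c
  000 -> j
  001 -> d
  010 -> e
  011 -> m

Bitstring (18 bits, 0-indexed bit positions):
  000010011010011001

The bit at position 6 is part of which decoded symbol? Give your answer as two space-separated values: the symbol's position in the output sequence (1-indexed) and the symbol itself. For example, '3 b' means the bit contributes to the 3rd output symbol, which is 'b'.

Bit 0: prefix='0' (no match yet)
Bit 1: prefix='00' (no match yet)
Bit 2: prefix='000' -> emit 'j', reset
Bit 3: prefix='0' (no match yet)
Bit 4: prefix='01' (no match yet)
Bit 5: prefix='010' -> emit 'e', reset
Bit 6: prefix='0' (no match yet)
Bit 7: prefix='01' (no match yet)
Bit 8: prefix='011' -> emit 'm', reset
Bit 9: prefix='0' (no match yet)
Bit 10: prefix='01' (no match yet)

Answer: 3 m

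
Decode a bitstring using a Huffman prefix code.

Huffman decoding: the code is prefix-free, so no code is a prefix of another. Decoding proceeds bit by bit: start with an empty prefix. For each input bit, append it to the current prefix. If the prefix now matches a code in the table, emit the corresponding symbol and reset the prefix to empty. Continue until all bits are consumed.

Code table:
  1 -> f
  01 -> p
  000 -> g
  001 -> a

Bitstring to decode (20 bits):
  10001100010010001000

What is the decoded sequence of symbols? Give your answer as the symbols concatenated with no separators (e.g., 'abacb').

Answer: fgffgfagfg

Derivation:
Bit 0: prefix='1' -> emit 'f', reset
Bit 1: prefix='0' (no match yet)
Bit 2: prefix='00' (no match yet)
Bit 3: prefix='000' -> emit 'g', reset
Bit 4: prefix='1' -> emit 'f', reset
Bit 5: prefix='1' -> emit 'f', reset
Bit 6: prefix='0' (no match yet)
Bit 7: prefix='00' (no match yet)
Bit 8: prefix='000' -> emit 'g', reset
Bit 9: prefix='1' -> emit 'f', reset
Bit 10: prefix='0' (no match yet)
Bit 11: prefix='00' (no match yet)
Bit 12: prefix='001' -> emit 'a', reset
Bit 13: prefix='0' (no match yet)
Bit 14: prefix='00' (no match yet)
Bit 15: prefix='000' -> emit 'g', reset
Bit 16: prefix='1' -> emit 'f', reset
Bit 17: prefix='0' (no match yet)
Bit 18: prefix='00' (no match yet)
Bit 19: prefix='000' -> emit 'g', reset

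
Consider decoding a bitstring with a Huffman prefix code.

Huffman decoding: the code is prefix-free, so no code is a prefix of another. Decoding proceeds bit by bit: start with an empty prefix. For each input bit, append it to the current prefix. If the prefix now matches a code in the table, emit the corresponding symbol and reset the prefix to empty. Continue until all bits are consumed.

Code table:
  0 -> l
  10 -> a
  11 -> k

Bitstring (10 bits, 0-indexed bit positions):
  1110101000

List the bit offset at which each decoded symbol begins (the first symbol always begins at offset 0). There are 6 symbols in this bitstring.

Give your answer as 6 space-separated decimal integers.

Bit 0: prefix='1' (no match yet)
Bit 1: prefix='11' -> emit 'k', reset
Bit 2: prefix='1' (no match yet)
Bit 3: prefix='10' -> emit 'a', reset
Bit 4: prefix='1' (no match yet)
Bit 5: prefix='10' -> emit 'a', reset
Bit 6: prefix='1' (no match yet)
Bit 7: prefix='10' -> emit 'a', reset
Bit 8: prefix='0' -> emit 'l', reset
Bit 9: prefix='0' -> emit 'l', reset

Answer: 0 2 4 6 8 9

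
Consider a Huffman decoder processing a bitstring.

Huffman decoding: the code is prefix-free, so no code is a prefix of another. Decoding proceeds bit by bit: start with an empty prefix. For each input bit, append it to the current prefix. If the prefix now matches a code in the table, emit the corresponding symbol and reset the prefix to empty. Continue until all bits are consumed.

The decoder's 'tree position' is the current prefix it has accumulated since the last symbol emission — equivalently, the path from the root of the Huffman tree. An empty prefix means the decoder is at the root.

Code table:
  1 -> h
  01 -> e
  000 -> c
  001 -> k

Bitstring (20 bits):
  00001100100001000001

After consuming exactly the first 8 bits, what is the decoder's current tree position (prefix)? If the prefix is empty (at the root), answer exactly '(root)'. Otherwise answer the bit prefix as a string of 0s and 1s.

Bit 0: prefix='0' (no match yet)
Bit 1: prefix='00' (no match yet)
Bit 2: prefix='000' -> emit 'c', reset
Bit 3: prefix='0' (no match yet)
Bit 4: prefix='01' -> emit 'e', reset
Bit 5: prefix='1' -> emit 'h', reset
Bit 6: prefix='0' (no match yet)
Bit 7: prefix='00' (no match yet)

Answer: 00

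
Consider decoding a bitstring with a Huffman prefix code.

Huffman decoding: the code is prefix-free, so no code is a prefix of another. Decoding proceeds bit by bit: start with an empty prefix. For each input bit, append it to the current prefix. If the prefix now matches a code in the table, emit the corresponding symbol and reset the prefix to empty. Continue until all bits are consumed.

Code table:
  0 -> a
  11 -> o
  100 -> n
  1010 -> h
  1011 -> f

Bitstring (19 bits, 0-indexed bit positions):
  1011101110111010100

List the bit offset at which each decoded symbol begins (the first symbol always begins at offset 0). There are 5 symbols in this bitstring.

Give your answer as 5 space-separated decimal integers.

Bit 0: prefix='1' (no match yet)
Bit 1: prefix='10' (no match yet)
Bit 2: prefix='101' (no match yet)
Bit 3: prefix='1011' -> emit 'f', reset
Bit 4: prefix='1' (no match yet)
Bit 5: prefix='10' (no match yet)
Bit 6: prefix='101' (no match yet)
Bit 7: prefix='1011' -> emit 'f', reset
Bit 8: prefix='1' (no match yet)
Bit 9: prefix='10' (no match yet)
Bit 10: prefix='101' (no match yet)
Bit 11: prefix='1011' -> emit 'f', reset
Bit 12: prefix='1' (no match yet)
Bit 13: prefix='10' (no match yet)
Bit 14: prefix='101' (no match yet)
Bit 15: prefix='1010' -> emit 'h', reset
Bit 16: prefix='1' (no match yet)
Bit 17: prefix='10' (no match yet)
Bit 18: prefix='100' -> emit 'n', reset

Answer: 0 4 8 12 16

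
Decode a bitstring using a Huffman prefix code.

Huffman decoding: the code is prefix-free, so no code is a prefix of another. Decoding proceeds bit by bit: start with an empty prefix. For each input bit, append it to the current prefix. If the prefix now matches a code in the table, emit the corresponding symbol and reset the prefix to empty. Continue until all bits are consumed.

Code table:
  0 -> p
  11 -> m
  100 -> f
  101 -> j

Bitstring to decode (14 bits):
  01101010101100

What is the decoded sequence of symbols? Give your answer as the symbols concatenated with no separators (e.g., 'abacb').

Bit 0: prefix='0' -> emit 'p', reset
Bit 1: prefix='1' (no match yet)
Bit 2: prefix='11' -> emit 'm', reset
Bit 3: prefix='0' -> emit 'p', reset
Bit 4: prefix='1' (no match yet)
Bit 5: prefix='10' (no match yet)
Bit 6: prefix='101' -> emit 'j', reset
Bit 7: prefix='0' -> emit 'p', reset
Bit 8: prefix='1' (no match yet)
Bit 9: prefix='10' (no match yet)
Bit 10: prefix='101' -> emit 'j', reset
Bit 11: prefix='1' (no match yet)
Bit 12: prefix='10' (no match yet)
Bit 13: prefix='100' -> emit 'f', reset

Answer: pmpjpjf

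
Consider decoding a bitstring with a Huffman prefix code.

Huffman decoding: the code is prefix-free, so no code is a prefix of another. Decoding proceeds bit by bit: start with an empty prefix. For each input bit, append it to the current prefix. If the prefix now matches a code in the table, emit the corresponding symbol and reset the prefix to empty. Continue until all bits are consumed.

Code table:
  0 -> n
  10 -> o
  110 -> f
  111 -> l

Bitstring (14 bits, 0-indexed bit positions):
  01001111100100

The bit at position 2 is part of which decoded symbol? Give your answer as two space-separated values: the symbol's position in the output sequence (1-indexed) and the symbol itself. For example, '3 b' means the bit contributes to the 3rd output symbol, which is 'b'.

Answer: 2 o

Derivation:
Bit 0: prefix='0' -> emit 'n', reset
Bit 1: prefix='1' (no match yet)
Bit 2: prefix='10' -> emit 'o', reset
Bit 3: prefix='0' -> emit 'n', reset
Bit 4: prefix='1' (no match yet)
Bit 5: prefix='11' (no match yet)
Bit 6: prefix='111' -> emit 'l', reset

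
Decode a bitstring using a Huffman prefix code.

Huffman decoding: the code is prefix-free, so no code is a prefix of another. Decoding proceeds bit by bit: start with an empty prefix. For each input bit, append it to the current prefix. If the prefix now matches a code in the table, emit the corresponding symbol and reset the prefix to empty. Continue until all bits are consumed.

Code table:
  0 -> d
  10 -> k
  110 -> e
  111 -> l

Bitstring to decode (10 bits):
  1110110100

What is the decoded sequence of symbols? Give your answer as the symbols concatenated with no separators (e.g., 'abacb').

Answer: ldekd

Derivation:
Bit 0: prefix='1' (no match yet)
Bit 1: prefix='11' (no match yet)
Bit 2: prefix='111' -> emit 'l', reset
Bit 3: prefix='0' -> emit 'd', reset
Bit 4: prefix='1' (no match yet)
Bit 5: prefix='11' (no match yet)
Bit 6: prefix='110' -> emit 'e', reset
Bit 7: prefix='1' (no match yet)
Bit 8: prefix='10' -> emit 'k', reset
Bit 9: prefix='0' -> emit 'd', reset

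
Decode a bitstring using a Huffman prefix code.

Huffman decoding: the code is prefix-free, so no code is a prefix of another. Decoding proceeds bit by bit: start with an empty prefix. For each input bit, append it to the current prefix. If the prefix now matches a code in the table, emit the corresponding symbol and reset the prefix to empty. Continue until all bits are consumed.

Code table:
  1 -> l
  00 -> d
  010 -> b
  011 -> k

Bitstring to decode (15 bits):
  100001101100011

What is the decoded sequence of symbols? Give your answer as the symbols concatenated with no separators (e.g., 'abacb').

Bit 0: prefix='1' -> emit 'l', reset
Bit 1: prefix='0' (no match yet)
Bit 2: prefix='00' -> emit 'd', reset
Bit 3: prefix='0' (no match yet)
Bit 4: prefix='00' -> emit 'd', reset
Bit 5: prefix='1' -> emit 'l', reset
Bit 6: prefix='1' -> emit 'l', reset
Bit 7: prefix='0' (no match yet)
Bit 8: prefix='01' (no match yet)
Bit 9: prefix='011' -> emit 'k', reset
Bit 10: prefix='0' (no match yet)
Bit 11: prefix='00' -> emit 'd', reset
Bit 12: prefix='0' (no match yet)
Bit 13: prefix='01' (no match yet)
Bit 14: prefix='011' -> emit 'k', reset

Answer: lddllkdk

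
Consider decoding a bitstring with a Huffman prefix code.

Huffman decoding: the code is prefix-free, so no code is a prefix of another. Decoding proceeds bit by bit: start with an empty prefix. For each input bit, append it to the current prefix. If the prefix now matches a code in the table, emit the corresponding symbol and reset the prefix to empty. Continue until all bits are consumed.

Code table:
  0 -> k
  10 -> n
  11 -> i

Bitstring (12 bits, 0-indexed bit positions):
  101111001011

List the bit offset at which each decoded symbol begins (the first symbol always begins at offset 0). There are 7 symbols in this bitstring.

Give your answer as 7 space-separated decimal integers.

Bit 0: prefix='1' (no match yet)
Bit 1: prefix='10' -> emit 'n', reset
Bit 2: prefix='1' (no match yet)
Bit 3: prefix='11' -> emit 'i', reset
Bit 4: prefix='1' (no match yet)
Bit 5: prefix='11' -> emit 'i', reset
Bit 6: prefix='0' -> emit 'k', reset
Bit 7: prefix='0' -> emit 'k', reset
Bit 8: prefix='1' (no match yet)
Bit 9: prefix='10' -> emit 'n', reset
Bit 10: prefix='1' (no match yet)
Bit 11: prefix='11' -> emit 'i', reset

Answer: 0 2 4 6 7 8 10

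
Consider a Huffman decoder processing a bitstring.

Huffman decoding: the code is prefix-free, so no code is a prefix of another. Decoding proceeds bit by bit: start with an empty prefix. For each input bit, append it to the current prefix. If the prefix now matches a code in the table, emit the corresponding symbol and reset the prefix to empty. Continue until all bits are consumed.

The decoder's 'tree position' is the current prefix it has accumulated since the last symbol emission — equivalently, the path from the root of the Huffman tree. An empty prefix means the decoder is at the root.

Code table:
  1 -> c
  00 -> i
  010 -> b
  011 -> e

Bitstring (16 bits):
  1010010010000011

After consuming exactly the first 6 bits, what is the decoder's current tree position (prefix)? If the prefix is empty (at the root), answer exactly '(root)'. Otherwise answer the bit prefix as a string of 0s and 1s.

Answer: 01

Derivation:
Bit 0: prefix='1' -> emit 'c', reset
Bit 1: prefix='0' (no match yet)
Bit 2: prefix='01' (no match yet)
Bit 3: prefix='010' -> emit 'b', reset
Bit 4: prefix='0' (no match yet)
Bit 5: prefix='01' (no match yet)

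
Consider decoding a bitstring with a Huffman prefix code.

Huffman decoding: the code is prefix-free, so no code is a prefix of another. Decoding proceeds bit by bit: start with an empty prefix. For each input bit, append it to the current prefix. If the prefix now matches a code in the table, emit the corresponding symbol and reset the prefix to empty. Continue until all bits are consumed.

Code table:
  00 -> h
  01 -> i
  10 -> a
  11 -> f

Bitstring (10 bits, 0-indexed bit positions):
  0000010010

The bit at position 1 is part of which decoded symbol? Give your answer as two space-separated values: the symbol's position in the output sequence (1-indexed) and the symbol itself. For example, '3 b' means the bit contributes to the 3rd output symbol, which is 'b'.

Answer: 1 h

Derivation:
Bit 0: prefix='0' (no match yet)
Bit 1: prefix='00' -> emit 'h', reset
Bit 2: prefix='0' (no match yet)
Bit 3: prefix='00' -> emit 'h', reset
Bit 4: prefix='0' (no match yet)
Bit 5: prefix='01' -> emit 'i', reset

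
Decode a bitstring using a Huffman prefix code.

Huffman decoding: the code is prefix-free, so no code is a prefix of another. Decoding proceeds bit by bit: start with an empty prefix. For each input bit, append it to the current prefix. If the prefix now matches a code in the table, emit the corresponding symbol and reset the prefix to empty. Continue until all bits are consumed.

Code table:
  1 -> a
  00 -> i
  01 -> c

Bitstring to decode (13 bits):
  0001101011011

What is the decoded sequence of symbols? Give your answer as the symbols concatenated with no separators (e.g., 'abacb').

Answer: icaccaca

Derivation:
Bit 0: prefix='0' (no match yet)
Bit 1: prefix='00' -> emit 'i', reset
Bit 2: prefix='0' (no match yet)
Bit 3: prefix='01' -> emit 'c', reset
Bit 4: prefix='1' -> emit 'a', reset
Bit 5: prefix='0' (no match yet)
Bit 6: prefix='01' -> emit 'c', reset
Bit 7: prefix='0' (no match yet)
Bit 8: prefix='01' -> emit 'c', reset
Bit 9: prefix='1' -> emit 'a', reset
Bit 10: prefix='0' (no match yet)
Bit 11: prefix='01' -> emit 'c', reset
Bit 12: prefix='1' -> emit 'a', reset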